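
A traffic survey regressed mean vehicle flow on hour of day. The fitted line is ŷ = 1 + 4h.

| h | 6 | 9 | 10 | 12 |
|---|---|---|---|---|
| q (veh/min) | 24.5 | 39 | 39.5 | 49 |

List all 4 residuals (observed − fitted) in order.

-0.5, 2, -1.5, 0

h=6: ŷ = 1 + 4·6 = 25; r = 24.5 − 25 = -0.5
h=9: ŷ = 1 + 4·9 = 37; r = 39 − 37 = 2
h=10: ŷ = 1 + 4·10 = 41; r = 39.5 − 41 = -1.5
h=12: ŷ = 1 + 4·12 = 49; r = 49 − 49 = 0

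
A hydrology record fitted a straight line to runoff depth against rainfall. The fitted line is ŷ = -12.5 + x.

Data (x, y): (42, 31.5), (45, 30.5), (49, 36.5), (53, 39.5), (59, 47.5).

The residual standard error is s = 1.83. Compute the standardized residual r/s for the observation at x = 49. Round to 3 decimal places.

ŷ = -12.5 + 49 = 36.5
r = 36.5 − 36.5 = 0
r/s = 0 / 1.83 = 0.000

0.000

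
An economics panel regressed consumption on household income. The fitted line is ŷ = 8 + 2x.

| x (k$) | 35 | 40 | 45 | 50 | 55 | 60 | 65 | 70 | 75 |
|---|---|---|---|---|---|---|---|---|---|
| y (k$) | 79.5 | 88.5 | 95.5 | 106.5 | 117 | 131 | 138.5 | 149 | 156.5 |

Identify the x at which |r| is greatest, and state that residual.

x = 60, r = 3

x=35: ŷ = 8 + 2·35 = 78; r = 79.5 − 78 = 1.5
x=40: ŷ = 8 + 2·40 = 88; r = 88.5 − 88 = 0.5
x=45: ŷ = 8 + 2·45 = 98; r = 95.5 − 98 = -2.5
x=50: ŷ = 8 + 2·50 = 108; r = 106.5 − 108 = -1.5
x=55: ŷ = 8 + 2·55 = 118; r = 117 − 118 = -1
x=60: ŷ = 8 + 2·60 = 128; r = 131 − 128 = 3
x=65: ŷ = 8 + 2·65 = 138; r = 138.5 − 138 = 0.5
x=70: ŷ = 8 + 2·70 = 148; r = 149 − 148 = 1
x=75: ŷ = 8 + 2·75 = 158; r = 156.5 − 158 = -1.5
Largest |r| is 3 at x = 60, residual 3.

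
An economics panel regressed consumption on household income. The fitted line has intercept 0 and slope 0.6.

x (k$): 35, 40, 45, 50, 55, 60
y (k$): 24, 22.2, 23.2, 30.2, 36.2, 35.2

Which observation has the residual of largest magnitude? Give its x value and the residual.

x=35: ŷ = 0.6·35 = 21; r = 24 − 21 = 3
x=40: ŷ = 0.6·40 = 24; r = 22.2 − 24 = -1.8
x=45: ŷ = 0.6·45 = 27; r = 23.2 − 27 = -3.8
x=50: ŷ = 0.6·50 = 30; r = 30.2 − 30 = 0.2
x=55: ŷ = 0.6·55 = 33; r = 36.2 − 33 = 3.2
x=60: ŷ = 0.6·60 = 36; r = 35.2 − 36 = -0.8
Largest |r| is 3.8 at x = 45, residual -3.8.

x = 45, r = -3.8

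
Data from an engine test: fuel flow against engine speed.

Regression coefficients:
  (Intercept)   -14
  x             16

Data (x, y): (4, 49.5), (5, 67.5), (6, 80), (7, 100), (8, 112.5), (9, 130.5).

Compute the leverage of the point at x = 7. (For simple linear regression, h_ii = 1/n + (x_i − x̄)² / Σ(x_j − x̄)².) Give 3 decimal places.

h = 0.181

x̄ = (4 + 5 + 6 + 7 + 8 + 9)/6 = 6.5
Σ(x − x̄)² = 6.25 + 2.25 + 0.25 + 0.25 + 2.25 + 6.25 = 17.5
h = 1/6 + (0.5)²/17.5 = 0.166667 + 0.0142857 = 0.181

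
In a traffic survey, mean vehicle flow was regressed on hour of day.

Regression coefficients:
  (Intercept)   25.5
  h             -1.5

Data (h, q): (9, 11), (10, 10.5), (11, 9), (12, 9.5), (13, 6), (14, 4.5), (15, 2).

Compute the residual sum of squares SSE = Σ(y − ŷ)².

SSE = 6

h=9: ŷ = 25.5 − 1.5·9 = 12; r = 11 − 12 = -1
h=10: ŷ = 25.5 − 1.5·10 = 10.5; r = 10.5 − 10.5 = 0
h=11: ŷ = 25.5 − 1.5·11 = 9; r = 9 − 9 = 0
h=12: ŷ = 25.5 − 1.5·12 = 7.5; r = 9.5 − 7.5 = 2
h=13: ŷ = 25.5 − 1.5·13 = 6; r = 6 − 6 = 0
h=14: ŷ = 25.5 − 1.5·14 = 4.5; r = 4.5 − 4.5 = 0
h=15: ŷ = 25.5 − 1.5·15 = 3; r = 2 − 3 = -1
SSE = 1 + 0 + 0 + 4 + 0 + 0 + 1 = 6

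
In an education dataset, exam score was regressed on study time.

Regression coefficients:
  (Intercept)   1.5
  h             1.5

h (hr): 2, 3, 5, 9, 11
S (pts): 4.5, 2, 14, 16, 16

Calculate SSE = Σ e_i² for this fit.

h=2: ŷ = 1.5 + 1.5·2 = 4.5; e = 4.5 − 4.5 = 0
h=3: ŷ = 1.5 + 1.5·3 = 6; e = 2 − 6 = -4
h=5: ŷ = 1.5 + 1.5·5 = 9; e = 14 − 9 = 5
h=9: ŷ = 1.5 + 1.5·9 = 15; e = 16 − 15 = 1
h=11: ŷ = 1.5 + 1.5·11 = 18; e = 16 − 18 = -2
SSE = 0 + 16 + 25 + 1 + 4 = 46

SSE = 46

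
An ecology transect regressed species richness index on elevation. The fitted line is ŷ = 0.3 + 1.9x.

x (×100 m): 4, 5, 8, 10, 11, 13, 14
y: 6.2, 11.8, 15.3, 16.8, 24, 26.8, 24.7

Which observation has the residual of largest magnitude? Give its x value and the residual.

x=4: ŷ = 0.3 + 1.9·4 = 7.9; e = 6.2 − 7.9 = -1.7
x=5: ŷ = 0.3 + 1.9·5 = 9.8; e = 11.8 − 9.8 = 2
x=8: ŷ = 0.3 + 1.9·8 = 15.5; e = 15.3 − 15.5 = -0.2
x=10: ŷ = 0.3 + 1.9·10 = 19.3; e = 16.8 − 19.3 = -2.5
x=11: ŷ = 0.3 + 1.9·11 = 21.2; e = 24 − 21.2 = 2.8
x=13: ŷ = 0.3 + 1.9·13 = 25; e = 26.8 − 25 = 1.8
x=14: ŷ = 0.3 + 1.9·14 = 26.9; e = 24.7 − 26.9 = -2.2
Largest |e| is 2.8 at x = 11, residual 2.8.

x = 11, e = 2.8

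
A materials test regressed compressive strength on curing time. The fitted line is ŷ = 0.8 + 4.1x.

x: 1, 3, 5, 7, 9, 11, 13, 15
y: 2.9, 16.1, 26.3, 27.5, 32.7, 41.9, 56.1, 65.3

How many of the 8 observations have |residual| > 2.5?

x=1: ŷ = 0.8 + 4.1·1 = 4.9; r = 2.9 − 4.9 = -2
x=3: ŷ = 0.8 + 4.1·3 = 13.1; r = 16.1 − 13.1 = 3
x=5: ŷ = 0.8 + 4.1·5 = 21.3; r = 26.3 − 21.3 = 5
x=7: ŷ = 0.8 + 4.1·7 = 29.5; r = 27.5 − 29.5 = -2
x=9: ŷ = 0.8 + 4.1·9 = 37.7; r = 32.7 − 37.7 = -5
x=11: ŷ = 0.8 + 4.1·11 = 45.9; r = 41.9 − 45.9 = -4
x=13: ŷ = 0.8 + 4.1·13 = 54.1; r = 56.1 − 54.1 = 2
x=15: ŷ = 0.8 + 4.1·15 = 62.3; r = 65.3 − 62.3 = 3
|r| > 2.5: x=3 (|r|=3), x=5 (|r|=5), x=9 (|r|=5), x=11 (|r|=4), x=15 (|r|=3) → 5

5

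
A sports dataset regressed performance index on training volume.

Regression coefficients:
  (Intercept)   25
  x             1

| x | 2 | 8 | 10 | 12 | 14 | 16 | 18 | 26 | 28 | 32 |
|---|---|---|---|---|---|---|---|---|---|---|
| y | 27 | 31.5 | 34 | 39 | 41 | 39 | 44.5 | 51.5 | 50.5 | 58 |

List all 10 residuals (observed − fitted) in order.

0, -1.5, -1, 2, 2, -2, 1.5, 0.5, -2.5, 1

x=2: ŷ = 25 + 2 = 27; e = 27 − 27 = 0
x=8: ŷ = 25 + 8 = 33; e = 31.5 − 33 = -1.5
x=10: ŷ = 25 + 10 = 35; e = 34 − 35 = -1
x=12: ŷ = 25 + 12 = 37; e = 39 − 37 = 2
x=14: ŷ = 25 + 14 = 39; e = 41 − 39 = 2
x=16: ŷ = 25 + 16 = 41; e = 39 − 41 = -2
x=18: ŷ = 25 + 18 = 43; e = 44.5 − 43 = 1.5
x=26: ŷ = 25 + 26 = 51; e = 51.5 − 51 = 0.5
x=28: ŷ = 25 + 28 = 53; e = 50.5 − 53 = -2.5
x=32: ŷ = 25 + 32 = 57; e = 58 − 57 = 1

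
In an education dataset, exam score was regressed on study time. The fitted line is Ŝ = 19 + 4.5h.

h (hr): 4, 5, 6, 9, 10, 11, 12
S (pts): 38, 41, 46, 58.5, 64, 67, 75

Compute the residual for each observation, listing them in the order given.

1, -0.5, 0, -1, 0, -1.5, 2

h=4: Ŝ = 19 + 4.5·4 = 37; e = 38 − 37 = 1
h=5: Ŝ = 19 + 4.5·5 = 41.5; e = 41 − 41.5 = -0.5
h=6: Ŝ = 19 + 4.5·6 = 46; e = 46 − 46 = 0
h=9: Ŝ = 19 + 4.5·9 = 59.5; e = 58.5 − 59.5 = -1
h=10: Ŝ = 19 + 4.5·10 = 64; e = 64 − 64 = 0
h=11: Ŝ = 19 + 4.5·11 = 68.5; e = 67 − 68.5 = -1.5
h=12: Ŝ = 19 + 4.5·12 = 73; e = 75 − 73 = 2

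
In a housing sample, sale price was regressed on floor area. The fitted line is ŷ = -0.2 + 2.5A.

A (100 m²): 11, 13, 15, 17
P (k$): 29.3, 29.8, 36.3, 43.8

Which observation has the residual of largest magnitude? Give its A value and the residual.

A=11: ŷ = -0.2 + 2.5·11 = 27.3; e = 29.3 − 27.3 = 2
A=13: ŷ = -0.2 + 2.5·13 = 32.3; e = 29.8 − 32.3 = -2.5
A=15: ŷ = -0.2 + 2.5·15 = 37.3; e = 36.3 − 37.3 = -1
A=17: ŷ = -0.2 + 2.5·17 = 42.3; e = 43.8 − 42.3 = 1.5
Largest |e| is 2.5 at A = 13, residual -2.5.

A = 13, e = -2.5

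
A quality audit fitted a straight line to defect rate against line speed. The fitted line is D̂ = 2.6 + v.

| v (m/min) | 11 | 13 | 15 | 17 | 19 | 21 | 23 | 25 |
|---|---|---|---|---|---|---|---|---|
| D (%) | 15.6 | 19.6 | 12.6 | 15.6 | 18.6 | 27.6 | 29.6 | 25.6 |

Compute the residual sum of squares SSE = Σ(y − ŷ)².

SSE = 106

v=11: D̂ = 2.6 + 11 = 13.6; e = 15.6 − 13.6 = 2
v=13: D̂ = 2.6 + 13 = 15.6; e = 19.6 − 15.6 = 4
v=15: D̂ = 2.6 + 15 = 17.6; e = 12.6 − 17.6 = -5
v=17: D̂ = 2.6 + 17 = 19.6; e = 15.6 − 19.6 = -4
v=19: D̂ = 2.6 + 19 = 21.6; e = 18.6 − 21.6 = -3
v=21: D̂ = 2.6 + 21 = 23.6; e = 27.6 − 23.6 = 4
v=23: D̂ = 2.6 + 23 = 25.6; e = 29.6 − 25.6 = 4
v=25: D̂ = 2.6 + 25 = 27.6; e = 25.6 − 27.6 = -2
SSE = 4 + 16 + 25 + 16 + 9 + 16 + 16 + 4 = 106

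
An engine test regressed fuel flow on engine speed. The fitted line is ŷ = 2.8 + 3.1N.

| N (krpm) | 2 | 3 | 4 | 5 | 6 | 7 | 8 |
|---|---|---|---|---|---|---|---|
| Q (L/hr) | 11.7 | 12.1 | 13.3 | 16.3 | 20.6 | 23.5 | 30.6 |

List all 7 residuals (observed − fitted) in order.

N=2: ŷ = 2.8 + 3.1·2 = 9; e = 11.7 − 9 = 2.7
N=3: ŷ = 2.8 + 3.1·3 = 12.1; e = 12.1 − 12.1 = 0
N=4: ŷ = 2.8 + 3.1·4 = 15.2; e = 13.3 − 15.2 = -1.9
N=5: ŷ = 2.8 + 3.1·5 = 18.3; e = 16.3 − 18.3 = -2
N=6: ŷ = 2.8 + 3.1·6 = 21.4; e = 20.6 − 21.4 = -0.8
N=7: ŷ = 2.8 + 3.1·7 = 24.5; e = 23.5 − 24.5 = -1
N=8: ŷ = 2.8 + 3.1·8 = 27.6; e = 30.6 − 27.6 = 3

2.7, 0, -1.9, -2, -0.8, -1, 3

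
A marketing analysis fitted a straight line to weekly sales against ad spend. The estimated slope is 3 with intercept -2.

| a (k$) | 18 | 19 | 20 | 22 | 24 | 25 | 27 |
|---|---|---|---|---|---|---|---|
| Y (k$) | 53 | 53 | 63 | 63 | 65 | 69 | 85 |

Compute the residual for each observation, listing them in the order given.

a=18: Ŷ = -2 + 3·18 = 52; e = 53 − 52 = 1
a=19: Ŷ = -2 + 3·19 = 55; e = 53 − 55 = -2
a=20: Ŷ = -2 + 3·20 = 58; e = 63 − 58 = 5
a=22: Ŷ = -2 + 3·22 = 64; e = 63 − 64 = -1
a=24: Ŷ = -2 + 3·24 = 70; e = 65 − 70 = -5
a=25: Ŷ = -2 + 3·25 = 73; e = 69 − 73 = -4
a=27: Ŷ = -2 + 3·27 = 79; e = 85 − 79 = 6

1, -2, 5, -1, -5, -4, 6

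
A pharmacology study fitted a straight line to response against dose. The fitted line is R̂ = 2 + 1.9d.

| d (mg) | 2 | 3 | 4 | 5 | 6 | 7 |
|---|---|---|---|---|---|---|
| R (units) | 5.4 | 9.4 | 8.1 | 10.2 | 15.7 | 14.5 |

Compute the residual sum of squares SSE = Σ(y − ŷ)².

SSE = 12.92

d=2: R̂ = 2 + 1.9·2 = 5.8; e = 5.4 − 5.8 = -0.4
d=3: R̂ = 2 + 1.9·3 = 7.7; e = 9.4 − 7.7 = 1.7
d=4: R̂ = 2 + 1.9·4 = 9.6; e = 8.1 − 9.6 = -1.5
d=5: R̂ = 2 + 1.9·5 = 11.5; e = 10.2 − 11.5 = -1.3
d=6: R̂ = 2 + 1.9·6 = 13.4; e = 15.7 − 13.4 = 2.3
d=7: R̂ = 2 + 1.9·7 = 15.3; e = 14.5 − 15.3 = -0.8
SSE = 0.16 + 2.89 + 2.25 + 1.69 + 5.29 + 0.64 = 12.92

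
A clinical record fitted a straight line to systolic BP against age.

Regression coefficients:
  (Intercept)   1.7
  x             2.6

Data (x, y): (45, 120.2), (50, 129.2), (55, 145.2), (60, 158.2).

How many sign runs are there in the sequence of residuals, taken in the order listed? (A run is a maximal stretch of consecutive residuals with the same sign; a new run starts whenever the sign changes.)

x=45: ŷ = 1.7 + 2.6·45 = 118.7; r = 120.2 − 118.7 = 1.5
x=50: ŷ = 1.7 + 2.6·50 = 131.7; r = 129.2 − 131.7 = -2.5
x=55: ŷ = 1.7 + 2.6·55 = 144.7; r = 145.2 − 144.7 = 0.5
x=60: ŷ = 1.7 + 2.6·60 = 157.7; r = 158.2 − 157.7 = 0.5
Signs: + − + +
Runs: +×1, −×1, +×2 → 3

3 runs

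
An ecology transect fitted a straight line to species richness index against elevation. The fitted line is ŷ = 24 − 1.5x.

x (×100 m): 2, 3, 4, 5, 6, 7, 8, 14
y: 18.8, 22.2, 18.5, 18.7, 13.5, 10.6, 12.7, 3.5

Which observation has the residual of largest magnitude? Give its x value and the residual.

x = 7, r = -2.9

x=2: ŷ = 24 − 1.5·2 = 21; r = 18.8 − 21 = -2.2
x=3: ŷ = 24 − 1.5·3 = 19.5; r = 22.2 − 19.5 = 2.7
x=4: ŷ = 24 − 1.5·4 = 18; r = 18.5 − 18 = 0.5
x=5: ŷ = 24 − 1.5·5 = 16.5; r = 18.7 − 16.5 = 2.2
x=6: ŷ = 24 − 1.5·6 = 15; r = 13.5 − 15 = -1.5
x=7: ŷ = 24 − 1.5·7 = 13.5; r = 10.6 − 13.5 = -2.9
x=8: ŷ = 24 − 1.5·8 = 12; r = 12.7 − 12 = 0.7
x=14: ŷ = 24 − 1.5·14 = 3; r = 3.5 − 3 = 0.5
Largest |r| is 2.9 at x = 7, residual -2.9.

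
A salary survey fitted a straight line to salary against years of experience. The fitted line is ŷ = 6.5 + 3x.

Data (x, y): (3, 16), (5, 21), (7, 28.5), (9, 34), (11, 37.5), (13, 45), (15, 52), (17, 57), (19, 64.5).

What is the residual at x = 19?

e = 1

ŷ = 6.5 + 3·19 = 63.5
e = 64.5 − 63.5 = 1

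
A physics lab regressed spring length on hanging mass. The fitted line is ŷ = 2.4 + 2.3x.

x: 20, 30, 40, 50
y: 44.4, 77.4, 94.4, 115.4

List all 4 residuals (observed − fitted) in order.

x=20: ŷ = 2.4 + 2.3·20 = 48.4; r = 44.4 − 48.4 = -4
x=30: ŷ = 2.4 + 2.3·30 = 71.4; r = 77.4 − 71.4 = 6
x=40: ŷ = 2.4 + 2.3·40 = 94.4; r = 94.4 − 94.4 = 0
x=50: ŷ = 2.4 + 2.3·50 = 117.4; r = 115.4 − 117.4 = -2

-4, 6, 0, -2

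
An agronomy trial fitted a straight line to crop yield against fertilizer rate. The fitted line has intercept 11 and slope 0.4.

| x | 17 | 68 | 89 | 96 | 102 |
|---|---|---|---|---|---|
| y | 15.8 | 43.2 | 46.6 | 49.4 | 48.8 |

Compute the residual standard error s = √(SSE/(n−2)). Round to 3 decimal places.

s = 3.559

x=17: ŷ = 11 + 0.4·17 = 17.8; e = 15.8 − 17.8 = -2
x=68: ŷ = 11 + 0.4·68 = 38.2; e = 43.2 − 38.2 = 5
x=89: ŷ = 11 + 0.4·89 = 46.6; e = 46.6 − 46.6 = 0
x=96: ŷ = 11 + 0.4·96 = 49.4; e = 49.4 − 49.4 = 0
x=102: ŷ = 11 + 0.4·102 = 51.8; e = 48.8 − 51.8 = -3
SSE = 4 + 25 + 0 + 0 + 9 = 38
s = √(38/3) = √12.6667 ≈ 3.559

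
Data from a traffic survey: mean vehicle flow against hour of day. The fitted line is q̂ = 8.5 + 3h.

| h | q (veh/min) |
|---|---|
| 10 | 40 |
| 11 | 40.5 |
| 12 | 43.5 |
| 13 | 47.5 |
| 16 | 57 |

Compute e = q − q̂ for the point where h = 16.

q̂ = 8.5 + 3·16 = 56.5
e = 57 − 56.5 = 0.5

e = 0.5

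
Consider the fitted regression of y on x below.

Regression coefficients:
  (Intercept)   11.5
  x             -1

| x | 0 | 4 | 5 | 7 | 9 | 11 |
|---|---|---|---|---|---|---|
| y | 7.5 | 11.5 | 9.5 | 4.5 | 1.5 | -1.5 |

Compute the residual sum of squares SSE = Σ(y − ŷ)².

SSE = 46

x=0: ŷ = 11.5 − 0 = 11.5; e = 7.5 − 11.5 = -4
x=4: ŷ = 11.5 − 4 = 7.5; e = 11.5 − 7.5 = 4
x=5: ŷ = 11.5 − 5 = 6.5; e = 9.5 − 6.5 = 3
x=7: ŷ = 11.5 − 7 = 4.5; e = 4.5 − 4.5 = 0
x=9: ŷ = 11.5 − 9 = 2.5; e = 1.5 − 2.5 = -1
x=11: ŷ = 11.5 − 11 = 0.5; e = -1.5 − 0.5 = -2
SSE = 16 + 16 + 9 + 0 + 1 + 4 = 46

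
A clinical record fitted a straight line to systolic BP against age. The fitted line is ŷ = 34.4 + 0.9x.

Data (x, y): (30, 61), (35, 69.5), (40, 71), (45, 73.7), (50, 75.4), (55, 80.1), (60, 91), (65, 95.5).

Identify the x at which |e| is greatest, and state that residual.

x = 50, e = -4

x=30: ŷ = 34.4 + 0.9·30 = 61.4; e = 61 − 61.4 = -0.4
x=35: ŷ = 34.4 + 0.9·35 = 65.9; e = 69.5 − 65.9 = 3.6
x=40: ŷ = 34.4 + 0.9·40 = 70.4; e = 71 − 70.4 = 0.6
x=45: ŷ = 34.4 + 0.9·45 = 74.9; e = 73.7 − 74.9 = -1.2
x=50: ŷ = 34.4 + 0.9·50 = 79.4; e = 75.4 − 79.4 = -4
x=55: ŷ = 34.4 + 0.9·55 = 83.9; e = 80.1 − 83.9 = -3.8
x=60: ŷ = 34.4 + 0.9·60 = 88.4; e = 91 − 88.4 = 2.6
x=65: ŷ = 34.4 + 0.9·65 = 92.9; e = 95.5 − 92.9 = 2.6
Largest |e| is 4 at x = 50, residual -4.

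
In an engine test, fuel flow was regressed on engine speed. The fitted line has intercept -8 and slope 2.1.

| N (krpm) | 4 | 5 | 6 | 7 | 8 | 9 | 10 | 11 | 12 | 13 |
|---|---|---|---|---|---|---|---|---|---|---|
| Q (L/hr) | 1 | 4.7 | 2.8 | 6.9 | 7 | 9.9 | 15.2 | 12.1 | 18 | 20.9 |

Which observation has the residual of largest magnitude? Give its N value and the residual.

N = 11, e = -3

N=4: Q̂ = -8 + 2.1·4 = 0.4; e = 1 − 0.4 = 0.6
N=5: Q̂ = -8 + 2.1·5 = 2.5; e = 4.7 − 2.5 = 2.2
N=6: Q̂ = -8 + 2.1·6 = 4.6; e = 2.8 − 4.6 = -1.8
N=7: Q̂ = -8 + 2.1·7 = 6.7; e = 6.9 − 6.7 = 0.2
N=8: Q̂ = -8 + 2.1·8 = 8.8; e = 7 − 8.8 = -1.8
N=9: Q̂ = -8 + 2.1·9 = 10.9; e = 9.9 − 10.9 = -1
N=10: Q̂ = -8 + 2.1·10 = 13; e = 15.2 − 13 = 2.2
N=11: Q̂ = -8 + 2.1·11 = 15.1; e = 12.1 − 15.1 = -3
N=12: Q̂ = -8 + 2.1·12 = 17.2; e = 18 − 17.2 = 0.8
N=13: Q̂ = -8 + 2.1·13 = 19.3; e = 20.9 − 19.3 = 1.6
Largest |e| is 3 at N = 11, residual -3.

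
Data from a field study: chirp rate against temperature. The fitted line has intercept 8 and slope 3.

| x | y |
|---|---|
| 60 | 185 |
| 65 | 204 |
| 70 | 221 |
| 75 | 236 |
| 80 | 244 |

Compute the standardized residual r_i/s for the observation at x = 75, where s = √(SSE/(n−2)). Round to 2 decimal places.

x=60: ŷ = 8 + 3·60 = 188; r = 185 − 188 = -3
x=65: ŷ = 8 + 3·65 = 203; r = 204 − 203 = 1
x=70: ŷ = 8 + 3·70 = 218; r = 221 − 218 = 3
x=75: ŷ = 8 + 3·75 = 233; r = 236 − 233 = 3
x=80: ŷ = 8 + 3·80 = 248; r = 244 − 248 = -4
SSE = 9 + 1 + 9 + 9 + 16 = 44
s = √(44/3) = 3.82971
r/s = 3 / 3.82971 = 0.78

0.78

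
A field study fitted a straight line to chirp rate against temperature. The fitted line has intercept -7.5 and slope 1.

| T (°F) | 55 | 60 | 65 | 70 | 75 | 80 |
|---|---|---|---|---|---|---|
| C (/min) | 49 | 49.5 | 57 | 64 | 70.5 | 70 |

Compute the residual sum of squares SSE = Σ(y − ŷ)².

SSE = 29

T=55: Ĉ = -7.5 + 55 = 47.5; r = 49 − 47.5 = 1.5
T=60: Ĉ = -7.5 + 60 = 52.5; r = 49.5 − 52.5 = -3
T=65: Ĉ = -7.5 + 65 = 57.5; r = 57 − 57.5 = -0.5
T=70: Ĉ = -7.5 + 70 = 62.5; r = 64 − 62.5 = 1.5
T=75: Ĉ = -7.5 + 75 = 67.5; r = 70.5 − 67.5 = 3
T=80: Ĉ = -7.5 + 80 = 72.5; r = 70 − 72.5 = -2.5
SSE = 2.25 + 9 + 0.25 + 2.25 + 9 + 6.25 = 29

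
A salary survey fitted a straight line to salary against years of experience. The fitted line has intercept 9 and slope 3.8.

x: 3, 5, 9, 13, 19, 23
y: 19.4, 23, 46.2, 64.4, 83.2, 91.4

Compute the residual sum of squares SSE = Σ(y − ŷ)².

x=3: ŷ = 9 + 3.8·3 = 20.4; r = 19.4 − 20.4 = -1
x=5: ŷ = 9 + 3.8·5 = 28; r = 23 − 28 = -5
x=9: ŷ = 9 + 3.8·9 = 43.2; r = 46.2 − 43.2 = 3
x=13: ŷ = 9 + 3.8·13 = 58.4; r = 64.4 − 58.4 = 6
x=19: ŷ = 9 + 3.8·19 = 81.2; r = 83.2 − 81.2 = 2
x=23: ŷ = 9 + 3.8·23 = 96.4; r = 91.4 − 96.4 = -5
SSE = 1 + 25 + 9 + 36 + 4 + 25 = 100

SSE = 100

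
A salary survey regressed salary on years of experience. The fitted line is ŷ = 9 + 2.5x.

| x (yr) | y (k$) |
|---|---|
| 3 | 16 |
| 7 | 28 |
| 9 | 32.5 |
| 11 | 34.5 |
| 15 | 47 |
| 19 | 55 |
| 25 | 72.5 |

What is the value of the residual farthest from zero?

x=3: ŷ = 9 + 2.5·3 = 16.5; r = 16 − 16.5 = -0.5
x=7: ŷ = 9 + 2.5·7 = 26.5; r = 28 − 26.5 = 1.5
x=9: ŷ = 9 + 2.5·9 = 31.5; r = 32.5 − 31.5 = 1
x=11: ŷ = 9 + 2.5·11 = 36.5; r = 34.5 − 36.5 = -2
x=15: ŷ = 9 + 2.5·15 = 46.5; r = 47 − 46.5 = 0.5
x=19: ŷ = 9 + 2.5·19 = 56.5; r = 55 − 56.5 = -1.5
x=25: ŷ = 9 + 2.5·25 = 71.5; r = 72.5 − 71.5 = 1
Largest |r| is 2 at x = 11, residual -2.

r = -2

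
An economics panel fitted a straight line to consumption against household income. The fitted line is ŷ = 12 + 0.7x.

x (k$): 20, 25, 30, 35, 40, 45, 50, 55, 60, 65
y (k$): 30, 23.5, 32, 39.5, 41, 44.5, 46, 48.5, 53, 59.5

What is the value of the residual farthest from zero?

x=20: ŷ = 12 + 0.7·20 = 26; r = 30 − 26 = 4
x=25: ŷ = 12 + 0.7·25 = 29.5; r = 23.5 − 29.5 = -6
x=30: ŷ = 12 + 0.7·30 = 33; r = 32 − 33 = -1
x=35: ŷ = 12 + 0.7·35 = 36.5; r = 39.5 − 36.5 = 3
x=40: ŷ = 12 + 0.7·40 = 40; r = 41 − 40 = 1
x=45: ŷ = 12 + 0.7·45 = 43.5; r = 44.5 − 43.5 = 1
x=50: ŷ = 12 + 0.7·50 = 47; r = 46 − 47 = -1
x=55: ŷ = 12 + 0.7·55 = 50.5; r = 48.5 − 50.5 = -2
x=60: ŷ = 12 + 0.7·60 = 54; r = 53 − 54 = -1
x=65: ŷ = 12 + 0.7·65 = 57.5; r = 59.5 − 57.5 = 2
Largest |r| is 6 at x = 25, residual -6.

r = -6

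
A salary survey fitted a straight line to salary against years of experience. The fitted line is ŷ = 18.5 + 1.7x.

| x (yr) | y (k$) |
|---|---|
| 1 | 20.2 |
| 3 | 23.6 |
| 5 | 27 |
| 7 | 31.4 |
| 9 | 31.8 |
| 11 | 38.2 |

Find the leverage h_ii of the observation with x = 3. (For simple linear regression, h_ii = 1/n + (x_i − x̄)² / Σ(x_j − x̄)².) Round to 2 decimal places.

h = 0.30

x̄ = (1 + 3 + 5 + 7 + 9 + 11)/6 = 6
Σ(x − x̄)² = 25 + 9 + 1 + 1 + 9 + 25 = 70
h = 1/6 + (-3)²/70 = 0.166667 + 0.128571 = 0.30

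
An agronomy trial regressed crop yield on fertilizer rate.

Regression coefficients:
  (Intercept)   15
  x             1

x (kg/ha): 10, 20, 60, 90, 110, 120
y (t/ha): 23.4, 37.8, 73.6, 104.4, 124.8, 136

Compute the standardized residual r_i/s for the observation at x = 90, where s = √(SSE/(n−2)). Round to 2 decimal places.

x=10: ŷ = 15 + 10 = 25; r = 23.4 − 25 = -1.6
x=20: ŷ = 15 + 20 = 35; r = 37.8 − 35 = 2.8
x=60: ŷ = 15 + 60 = 75; r = 73.6 − 75 = -1.4
x=90: ŷ = 15 + 90 = 105; r = 104.4 − 105 = -0.6
x=110: ŷ = 15 + 110 = 125; r = 124.8 − 125 = -0.2
x=120: ŷ = 15 + 120 = 135; r = 136 − 135 = 1
SSE = 2.56 + 7.84 + 1.96 + 0.36 + 0.04 + 1 = 13.76
s = √(13.76/4) = 1.85472
r/s = -0.6 / 1.85472 = -0.32

-0.32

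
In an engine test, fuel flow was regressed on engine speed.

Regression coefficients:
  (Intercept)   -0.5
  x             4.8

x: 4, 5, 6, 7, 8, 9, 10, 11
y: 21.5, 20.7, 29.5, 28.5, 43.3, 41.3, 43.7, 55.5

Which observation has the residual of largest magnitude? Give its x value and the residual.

x = 8, e = 5.4

x=4: ŷ = -0.5 + 4.8·4 = 18.7; e = 21.5 − 18.7 = 2.8
x=5: ŷ = -0.5 + 4.8·5 = 23.5; e = 20.7 − 23.5 = -2.8
x=6: ŷ = -0.5 + 4.8·6 = 28.3; e = 29.5 − 28.3 = 1.2
x=7: ŷ = -0.5 + 4.8·7 = 33.1; e = 28.5 − 33.1 = -4.6
x=8: ŷ = -0.5 + 4.8·8 = 37.9; e = 43.3 − 37.9 = 5.4
x=9: ŷ = -0.5 + 4.8·9 = 42.7; e = 41.3 − 42.7 = -1.4
x=10: ŷ = -0.5 + 4.8·10 = 47.5; e = 43.7 − 47.5 = -3.8
x=11: ŷ = -0.5 + 4.8·11 = 52.3; e = 55.5 − 52.3 = 3.2
Largest |e| is 5.4 at x = 8, residual 5.4.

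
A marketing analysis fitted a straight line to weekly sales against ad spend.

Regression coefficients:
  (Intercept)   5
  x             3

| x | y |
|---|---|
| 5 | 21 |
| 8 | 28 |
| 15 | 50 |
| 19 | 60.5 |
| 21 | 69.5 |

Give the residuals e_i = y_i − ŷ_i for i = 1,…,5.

x=5: ŷ = 5 + 3·5 = 20; e = 21 − 20 = 1
x=8: ŷ = 5 + 3·8 = 29; e = 28 − 29 = -1
x=15: ŷ = 5 + 3·15 = 50; e = 50 − 50 = 0
x=19: ŷ = 5 + 3·19 = 62; e = 60.5 − 62 = -1.5
x=21: ŷ = 5 + 3·21 = 68; e = 69.5 − 68 = 1.5

1, -1, 0, -1.5, 1.5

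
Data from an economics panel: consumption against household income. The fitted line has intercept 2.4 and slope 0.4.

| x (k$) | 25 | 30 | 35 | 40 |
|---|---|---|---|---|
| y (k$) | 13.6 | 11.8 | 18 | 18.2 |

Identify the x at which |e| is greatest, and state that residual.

x=25: ŷ = 2.4 + 0.4·25 = 12.4; e = 13.6 − 12.4 = 1.2
x=30: ŷ = 2.4 + 0.4·30 = 14.4; e = 11.8 − 14.4 = -2.6
x=35: ŷ = 2.4 + 0.4·35 = 16.4; e = 18 − 16.4 = 1.6
x=40: ŷ = 2.4 + 0.4·40 = 18.4; e = 18.2 − 18.4 = -0.2
Largest |e| is 2.6 at x = 30, residual -2.6.

x = 30, e = -2.6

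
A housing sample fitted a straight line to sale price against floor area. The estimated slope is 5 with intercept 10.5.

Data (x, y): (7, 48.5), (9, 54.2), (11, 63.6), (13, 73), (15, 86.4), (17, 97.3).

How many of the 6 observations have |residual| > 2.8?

1

x=7: ŷ = 10.5 + 5·7 = 45.5; e = 48.5 − 45.5 = 3
x=9: ŷ = 10.5 + 5·9 = 55.5; e = 54.2 − 55.5 = -1.3
x=11: ŷ = 10.5 + 5·11 = 65.5; e = 63.6 − 65.5 = -1.9
x=13: ŷ = 10.5 + 5·13 = 75.5; e = 73 − 75.5 = -2.5
x=15: ŷ = 10.5 + 5·15 = 85.5; e = 86.4 − 85.5 = 0.9
x=17: ŷ = 10.5 + 5·17 = 95.5; e = 97.3 − 95.5 = 1.8
|e| > 2.8: x=7 (|e|=3) → 1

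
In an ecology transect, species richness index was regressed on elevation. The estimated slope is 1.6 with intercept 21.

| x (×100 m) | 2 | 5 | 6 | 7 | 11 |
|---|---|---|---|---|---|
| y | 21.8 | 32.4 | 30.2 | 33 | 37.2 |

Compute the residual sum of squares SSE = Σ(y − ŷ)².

SSE = 20.08

x=2: ŷ = 21 + 1.6·2 = 24.2; r = 21.8 − 24.2 = -2.4
x=5: ŷ = 21 + 1.6·5 = 29; r = 32.4 − 29 = 3.4
x=6: ŷ = 21 + 1.6·6 = 30.6; r = 30.2 − 30.6 = -0.4
x=7: ŷ = 21 + 1.6·7 = 32.2; r = 33 − 32.2 = 0.8
x=11: ŷ = 21 + 1.6·11 = 38.6; r = 37.2 − 38.6 = -1.4
SSE = 5.76 + 11.56 + 0.16 + 0.64 + 1.96 = 20.08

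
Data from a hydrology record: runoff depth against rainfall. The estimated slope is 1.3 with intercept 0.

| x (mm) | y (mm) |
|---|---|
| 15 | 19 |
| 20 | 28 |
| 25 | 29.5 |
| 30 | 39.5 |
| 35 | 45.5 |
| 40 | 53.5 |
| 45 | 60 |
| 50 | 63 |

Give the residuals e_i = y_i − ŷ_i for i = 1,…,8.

-0.5, 2, -3, 0.5, 0, 1.5, 1.5, -2

x=15: ŷ = 1.3·15 = 19.5; e = 19 − 19.5 = -0.5
x=20: ŷ = 1.3·20 = 26; e = 28 − 26 = 2
x=25: ŷ = 1.3·25 = 32.5; e = 29.5 − 32.5 = -3
x=30: ŷ = 1.3·30 = 39; e = 39.5 − 39 = 0.5
x=35: ŷ = 1.3·35 = 45.5; e = 45.5 − 45.5 = 0
x=40: ŷ = 1.3·40 = 52; e = 53.5 − 52 = 1.5
x=45: ŷ = 1.3·45 = 58.5; e = 60 − 58.5 = 1.5
x=50: ŷ = 1.3·50 = 65; e = 63 − 65 = -2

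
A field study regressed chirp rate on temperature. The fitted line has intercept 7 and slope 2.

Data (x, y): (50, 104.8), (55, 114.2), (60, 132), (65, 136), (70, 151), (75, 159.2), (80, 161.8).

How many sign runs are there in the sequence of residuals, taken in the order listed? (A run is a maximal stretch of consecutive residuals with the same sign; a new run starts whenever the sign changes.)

x=50: ŷ = 7 + 2·50 = 107; r = 104.8 − 107 = -2.2
x=55: ŷ = 7 + 2·55 = 117; r = 114.2 − 117 = -2.8
x=60: ŷ = 7 + 2·60 = 127; r = 132 − 127 = 5
x=65: ŷ = 7 + 2·65 = 137; r = 136 − 137 = -1
x=70: ŷ = 7 + 2·70 = 147; r = 151 − 147 = 4
x=75: ŷ = 7 + 2·75 = 157; r = 159.2 − 157 = 2.2
x=80: ŷ = 7 + 2·80 = 167; r = 161.8 − 167 = -5.2
Signs: − − + − + + −
Runs: −×2, +×1, −×1, +×2, −×1 → 5

5 runs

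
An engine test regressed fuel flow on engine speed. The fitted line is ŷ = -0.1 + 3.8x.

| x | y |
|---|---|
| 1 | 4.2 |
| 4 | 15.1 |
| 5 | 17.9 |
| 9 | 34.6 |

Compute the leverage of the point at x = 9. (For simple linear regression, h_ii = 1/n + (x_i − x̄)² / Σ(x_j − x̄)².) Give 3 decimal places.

h = 0.802

x̄ = (1 + 4 + 5 + 9)/4 = 4.75
Σ(x − x̄)² = 14.0625 + 0.5625 + 0.0625 + 18.0625 = 32.75
h = 1/4 + (4.25)²/32.75 = 0.25 + 0.551527 = 0.802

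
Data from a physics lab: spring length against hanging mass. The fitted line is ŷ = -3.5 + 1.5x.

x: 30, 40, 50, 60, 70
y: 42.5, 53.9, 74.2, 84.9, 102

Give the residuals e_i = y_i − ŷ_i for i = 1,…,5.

1, -2.6, 2.7, -1.6, 0.5

x=30: ŷ = -3.5 + 1.5·30 = 41.5; e = 42.5 − 41.5 = 1
x=40: ŷ = -3.5 + 1.5·40 = 56.5; e = 53.9 − 56.5 = -2.6
x=50: ŷ = -3.5 + 1.5·50 = 71.5; e = 74.2 − 71.5 = 2.7
x=60: ŷ = -3.5 + 1.5·60 = 86.5; e = 84.9 − 86.5 = -1.6
x=70: ŷ = -3.5 + 1.5·70 = 101.5; e = 102 − 101.5 = 0.5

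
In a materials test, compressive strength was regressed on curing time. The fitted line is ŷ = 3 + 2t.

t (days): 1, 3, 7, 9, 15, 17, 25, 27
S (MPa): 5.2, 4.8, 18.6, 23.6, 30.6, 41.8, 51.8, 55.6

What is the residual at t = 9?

ŷ = 3 + 2·9 = 21
r = 23.6 − 21 = 2.6

r = 2.6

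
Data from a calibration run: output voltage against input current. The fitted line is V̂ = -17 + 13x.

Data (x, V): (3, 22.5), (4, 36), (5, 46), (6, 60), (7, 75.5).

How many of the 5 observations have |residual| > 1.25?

x=3: V̂ = -17 + 13·3 = 22; r = 22.5 − 22 = 0.5
x=4: V̂ = -17 + 13·4 = 35; r = 36 − 35 = 1
x=5: V̂ = -17 + 13·5 = 48; r = 46 − 48 = -2
x=6: V̂ = -17 + 13·6 = 61; r = 60 − 61 = -1
x=7: V̂ = -17 + 13·7 = 74; r = 75.5 − 74 = 1.5
|r| > 1.25: x=5 (|r|=2), x=7 (|r|=1.5) → 2

2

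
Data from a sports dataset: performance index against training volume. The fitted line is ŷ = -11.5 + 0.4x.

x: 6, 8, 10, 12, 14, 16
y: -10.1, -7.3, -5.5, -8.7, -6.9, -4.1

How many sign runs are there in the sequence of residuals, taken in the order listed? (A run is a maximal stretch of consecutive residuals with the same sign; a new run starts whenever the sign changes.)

x=6: ŷ = -11.5 + 0.4·6 = -9.1; r = -10.1 − (-9.1) = -1
x=8: ŷ = -11.5 + 0.4·8 = -8.3; r = -7.3 − (-8.3) = 1
x=10: ŷ = -11.5 + 0.4·10 = -7.5; r = -5.5 − (-7.5) = 2
x=12: ŷ = -11.5 + 0.4·12 = -6.7; r = -8.7 − (-6.7) = -2
x=14: ŷ = -11.5 + 0.4·14 = -5.9; r = -6.9 − (-5.9) = -1
x=16: ŷ = -11.5 + 0.4·16 = -5.1; r = -4.1 − (-5.1) = 1
Signs: − + + − − +
Runs: −×1, +×2, −×2, +×1 → 4

4 runs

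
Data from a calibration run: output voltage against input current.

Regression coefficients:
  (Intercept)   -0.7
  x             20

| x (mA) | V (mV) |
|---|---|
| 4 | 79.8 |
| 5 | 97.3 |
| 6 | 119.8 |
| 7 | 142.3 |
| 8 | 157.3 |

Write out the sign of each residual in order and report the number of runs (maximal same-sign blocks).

4 runs

x=4: ŷ = -0.7 + 20·4 = 79.3; e = 79.8 − 79.3 = 0.5
x=5: ŷ = -0.7 + 20·5 = 99.3; e = 97.3 − 99.3 = -2
x=6: ŷ = -0.7 + 20·6 = 119.3; e = 119.8 − 119.3 = 0.5
x=7: ŷ = -0.7 + 20·7 = 139.3; e = 142.3 − 139.3 = 3
x=8: ŷ = -0.7 + 20·8 = 159.3; e = 157.3 − 159.3 = -2
Signs: + − + + −
Runs: +×1, −×1, +×2, −×1 → 4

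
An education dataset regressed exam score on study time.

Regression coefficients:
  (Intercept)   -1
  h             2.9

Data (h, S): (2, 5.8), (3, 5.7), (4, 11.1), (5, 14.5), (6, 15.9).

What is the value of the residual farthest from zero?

h=2: Ŝ = -1 + 2.9·2 = 4.8; e = 5.8 − 4.8 = 1
h=3: Ŝ = -1 + 2.9·3 = 7.7; e = 5.7 − 7.7 = -2
h=4: Ŝ = -1 + 2.9·4 = 10.6; e = 11.1 − 10.6 = 0.5
h=5: Ŝ = -1 + 2.9·5 = 13.5; e = 14.5 − 13.5 = 1
h=6: Ŝ = -1 + 2.9·6 = 16.4; e = 15.9 − 16.4 = -0.5
Largest |e| is 2 at h = 3, residual -2.

e = -2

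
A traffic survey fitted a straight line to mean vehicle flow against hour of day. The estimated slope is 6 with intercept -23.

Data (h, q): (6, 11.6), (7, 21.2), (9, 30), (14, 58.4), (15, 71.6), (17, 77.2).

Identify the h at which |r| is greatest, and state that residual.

h = 15, r = 4.6

h=6: ŷ = -23 + 6·6 = 13; r = 11.6 − 13 = -1.4
h=7: ŷ = -23 + 6·7 = 19; r = 21.2 − 19 = 2.2
h=9: ŷ = -23 + 6·9 = 31; r = 30 − 31 = -1
h=14: ŷ = -23 + 6·14 = 61; r = 58.4 − 61 = -2.6
h=15: ŷ = -23 + 6·15 = 67; r = 71.6 − 67 = 4.6
h=17: ŷ = -23 + 6·17 = 79; r = 77.2 − 79 = -1.8
Largest |r| is 4.6 at h = 15, residual 4.6.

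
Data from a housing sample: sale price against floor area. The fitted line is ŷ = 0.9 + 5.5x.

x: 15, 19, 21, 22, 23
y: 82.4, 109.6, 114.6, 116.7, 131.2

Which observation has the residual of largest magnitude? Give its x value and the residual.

x = 22, e = -5.2

x=15: ŷ = 0.9 + 5.5·15 = 83.4; e = 82.4 − 83.4 = -1
x=19: ŷ = 0.9 + 5.5·19 = 105.4; e = 109.6 − 105.4 = 4.2
x=21: ŷ = 0.9 + 5.5·21 = 116.4; e = 114.6 − 116.4 = -1.8
x=22: ŷ = 0.9 + 5.5·22 = 121.9; e = 116.7 − 121.9 = -5.2
x=23: ŷ = 0.9 + 5.5·23 = 127.4; e = 131.2 − 127.4 = 3.8
Largest |e| is 5.2 at x = 22, residual -5.2.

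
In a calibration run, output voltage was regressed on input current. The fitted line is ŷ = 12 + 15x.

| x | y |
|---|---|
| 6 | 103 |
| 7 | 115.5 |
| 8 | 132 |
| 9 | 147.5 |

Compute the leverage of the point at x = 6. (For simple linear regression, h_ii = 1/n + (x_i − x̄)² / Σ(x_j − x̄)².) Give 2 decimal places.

h = 0.70

x̄ = (6 + 7 + 8 + 9)/4 = 7.5
Σ(x − x̄)² = 2.25 + 0.25 + 0.25 + 2.25 = 5
h = 1/4 + (-1.5)²/5 = 0.25 + 0.45 = 0.70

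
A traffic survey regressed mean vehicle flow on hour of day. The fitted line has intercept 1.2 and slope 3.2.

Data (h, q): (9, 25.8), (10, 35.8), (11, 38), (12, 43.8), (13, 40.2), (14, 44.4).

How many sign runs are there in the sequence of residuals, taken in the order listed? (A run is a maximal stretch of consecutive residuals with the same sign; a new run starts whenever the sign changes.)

3 runs

h=9: ŷ = 1.2 + 3.2·9 = 30; r = 25.8 − 30 = -4.2
h=10: ŷ = 1.2 + 3.2·10 = 33.2; r = 35.8 − 33.2 = 2.6
h=11: ŷ = 1.2 + 3.2·11 = 36.4; r = 38 − 36.4 = 1.6
h=12: ŷ = 1.2 + 3.2·12 = 39.6; r = 43.8 − 39.6 = 4.2
h=13: ŷ = 1.2 + 3.2·13 = 42.8; r = 40.2 − 42.8 = -2.6
h=14: ŷ = 1.2 + 3.2·14 = 46; r = 44.4 − 46 = -1.6
Signs: − + + + − −
Runs: −×1, +×3, −×2 → 3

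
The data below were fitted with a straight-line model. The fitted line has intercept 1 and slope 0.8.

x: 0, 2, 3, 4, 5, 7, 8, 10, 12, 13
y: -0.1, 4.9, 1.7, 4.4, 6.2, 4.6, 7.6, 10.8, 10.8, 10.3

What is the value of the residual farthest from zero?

e = 2.3

x=0: ŷ = 1 + 0.8·0 = 1; e = -0.1 − 1 = -1.1
x=2: ŷ = 1 + 0.8·2 = 2.6; e = 4.9 − 2.6 = 2.3
x=3: ŷ = 1 + 0.8·3 = 3.4; e = 1.7 − 3.4 = -1.7
x=4: ŷ = 1 + 0.8·4 = 4.2; e = 4.4 − 4.2 = 0.2
x=5: ŷ = 1 + 0.8·5 = 5; e = 6.2 − 5 = 1.2
x=7: ŷ = 1 + 0.8·7 = 6.6; e = 4.6 − 6.6 = -2
x=8: ŷ = 1 + 0.8·8 = 7.4; e = 7.6 − 7.4 = 0.2
x=10: ŷ = 1 + 0.8·10 = 9; e = 10.8 − 9 = 1.8
x=12: ŷ = 1 + 0.8·12 = 10.6; e = 10.8 − 10.6 = 0.2
x=13: ŷ = 1 + 0.8·13 = 11.4; e = 10.3 − 11.4 = -1.1
Largest |e| is 2.3 at x = 2, residual 2.3.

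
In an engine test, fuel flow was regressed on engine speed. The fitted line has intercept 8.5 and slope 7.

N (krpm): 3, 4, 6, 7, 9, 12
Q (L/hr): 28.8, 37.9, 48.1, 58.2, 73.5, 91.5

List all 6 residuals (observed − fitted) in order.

N=3: ŷ = 8.5 + 7·3 = 29.5; e = 28.8 − 29.5 = -0.7
N=4: ŷ = 8.5 + 7·4 = 36.5; e = 37.9 − 36.5 = 1.4
N=6: ŷ = 8.5 + 7·6 = 50.5; e = 48.1 − 50.5 = -2.4
N=7: ŷ = 8.5 + 7·7 = 57.5; e = 58.2 − 57.5 = 0.7
N=9: ŷ = 8.5 + 7·9 = 71.5; e = 73.5 − 71.5 = 2
N=12: ŷ = 8.5 + 7·12 = 92.5; e = 91.5 − 92.5 = -1

-0.7, 1.4, -2.4, 0.7, 2, -1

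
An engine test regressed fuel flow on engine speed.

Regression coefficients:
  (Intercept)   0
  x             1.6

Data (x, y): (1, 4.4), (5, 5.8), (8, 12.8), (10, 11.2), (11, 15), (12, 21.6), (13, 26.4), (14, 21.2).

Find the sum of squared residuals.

SSE = 81.04

x=1: ŷ = 1.6·1 = 1.6; r = 4.4 − 1.6 = 2.8
x=5: ŷ = 1.6·5 = 8; r = 5.8 − 8 = -2.2
x=8: ŷ = 1.6·8 = 12.8; r = 12.8 − 12.8 = 0
x=10: ŷ = 1.6·10 = 16; r = 11.2 − 16 = -4.8
x=11: ŷ = 1.6·11 = 17.6; r = 15 − 17.6 = -2.6
x=12: ŷ = 1.6·12 = 19.2; r = 21.6 − 19.2 = 2.4
x=13: ŷ = 1.6·13 = 20.8; r = 26.4 − 20.8 = 5.6
x=14: ŷ = 1.6·14 = 22.4; r = 21.2 − 22.4 = -1.2
SSE = 7.84 + 4.84 + 0 + 23.04 + 6.76 + 5.76 + 31.36 + 1.44 = 81.04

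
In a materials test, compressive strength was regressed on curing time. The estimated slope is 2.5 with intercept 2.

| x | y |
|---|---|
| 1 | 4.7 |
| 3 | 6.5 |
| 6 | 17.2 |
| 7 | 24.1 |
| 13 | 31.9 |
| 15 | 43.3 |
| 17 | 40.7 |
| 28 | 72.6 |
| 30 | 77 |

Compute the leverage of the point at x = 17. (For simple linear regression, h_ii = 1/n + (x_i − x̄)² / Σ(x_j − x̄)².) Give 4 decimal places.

x̄ = (1 + 3 + 6 + 7 + 13 + 15 + 17 + 28 + 30)/9 = 13.3333
Σ(x − x̄)² = 152.111 + 106.778 + 53.7778 + 40.1111 + 0.111111 + 2.77778 + 13.4444 + 215.111 + 277.778 = 862
h = 1/9 + (3.66667)²/862 = 0.111111 + 0.0155968 = 0.1267

h = 0.1267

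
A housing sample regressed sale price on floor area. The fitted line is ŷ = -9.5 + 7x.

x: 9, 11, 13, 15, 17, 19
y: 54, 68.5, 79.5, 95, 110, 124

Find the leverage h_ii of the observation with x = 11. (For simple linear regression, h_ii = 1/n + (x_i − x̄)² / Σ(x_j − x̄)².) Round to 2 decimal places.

h = 0.30

x̄ = (9 + 11 + 13 + 15 + 17 + 19)/6 = 14
Σ(x − x̄)² = 25 + 9 + 1 + 1 + 9 + 25 = 70
h = 1/6 + (-3)²/70 = 0.166667 + 0.128571 = 0.30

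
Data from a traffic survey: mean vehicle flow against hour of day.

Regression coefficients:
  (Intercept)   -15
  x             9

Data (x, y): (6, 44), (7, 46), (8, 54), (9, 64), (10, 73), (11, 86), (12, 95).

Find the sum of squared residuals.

x=6: ŷ = -15 + 9·6 = 39; r = 44 − 39 = 5
x=7: ŷ = -15 + 9·7 = 48; r = 46 − 48 = -2
x=8: ŷ = -15 + 9·8 = 57; r = 54 − 57 = -3
x=9: ŷ = -15 + 9·9 = 66; r = 64 − 66 = -2
x=10: ŷ = -15 + 9·10 = 75; r = 73 − 75 = -2
x=11: ŷ = -15 + 9·11 = 84; r = 86 − 84 = 2
x=12: ŷ = -15 + 9·12 = 93; r = 95 − 93 = 2
SSE = 25 + 4 + 9 + 4 + 4 + 4 + 4 = 54

SSE = 54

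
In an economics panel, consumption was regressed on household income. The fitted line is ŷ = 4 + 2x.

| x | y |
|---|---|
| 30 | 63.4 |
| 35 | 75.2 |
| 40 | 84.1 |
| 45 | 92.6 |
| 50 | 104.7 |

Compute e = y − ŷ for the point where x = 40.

ŷ = 4 + 2·40 = 84
e = 84.1 − 84 = 0.1

e = 0.1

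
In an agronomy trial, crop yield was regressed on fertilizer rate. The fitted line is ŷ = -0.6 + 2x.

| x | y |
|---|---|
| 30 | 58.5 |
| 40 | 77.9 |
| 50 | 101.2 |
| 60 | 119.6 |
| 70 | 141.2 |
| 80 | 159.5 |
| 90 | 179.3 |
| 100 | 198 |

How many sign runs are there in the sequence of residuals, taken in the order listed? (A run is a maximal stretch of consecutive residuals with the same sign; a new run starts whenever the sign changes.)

3 runs

x=30: ŷ = -0.6 + 2·30 = 59.4; r = 58.5 − 59.4 = -0.9
x=40: ŷ = -0.6 + 2·40 = 79.4; r = 77.9 − 79.4 = -1.5
x=50: ŷ = -0.6 + 2·50 = 99.4; r = 101.2 − 99.4 = 1.8
x=60: ŷ = -0.6 + 2·60 = 119.4; r = 119.6 − 119.4 = 0.2
x=70: ŷ = -0.6 + 2·70 = 139.4; r = 141.2 − 139.4 = 1.8
x=80: ŷ = -0.6 + 2·80 = 159.4; r = 159.5 − 159.4 = 0.1
x=90: ŷ = -0.6 + 2·90 = 179.4; r = 179.3 − 179.4 = -0.1
x=100: ŷ = -0.6 + 2·100 = 199.4; r = 198 − 199.4 = -1.4
Signs: − − + + + + − −
Runs: −×2, +×4, −×2 → 3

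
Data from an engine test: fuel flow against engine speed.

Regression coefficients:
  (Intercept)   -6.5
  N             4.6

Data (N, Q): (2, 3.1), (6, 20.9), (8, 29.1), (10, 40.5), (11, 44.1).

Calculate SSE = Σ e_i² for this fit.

N=2: Q̂ = -6.5 + 4.6·2 = 2.7; e = 3.1 − 2.7 = 0.4
N=6: Q̂ = -6.5 + 4.6·6 = 21.1; e = 20.9 − 21.1 = -0.2
N=8: Q̂ = -6.5 + 4.6·8 = 30.3; e = 29.1 − 30.3 = -1.2
N=10: Q̂ = -6.5 + 4.6·10 = 39.5; e = 40.5 − 39.5 = 1
N=11: Q̂ = -6.5 + 4.6·11 = 44.1; e = 44.1 − 44.1 = 0
SSE = 0.16 + 0.04 + 1.44 + 1 + 0 = 2.64

SSE = 2.64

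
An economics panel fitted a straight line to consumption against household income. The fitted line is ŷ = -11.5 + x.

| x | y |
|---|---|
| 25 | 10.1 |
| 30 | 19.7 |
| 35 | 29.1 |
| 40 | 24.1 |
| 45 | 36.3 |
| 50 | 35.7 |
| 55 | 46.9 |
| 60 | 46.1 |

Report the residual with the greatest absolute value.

r = 5.6

x=25: ŷ = -11.5 + 25 = 13.5; r = 10.1 − 13.5 = -3.4
x=30: ŷ = -11.5 + 30 = 18.5; r = 19.7 − 18.5 = 1.2
x=35: ŷ = -11.5 + 35 = 23.5; r = 29.1 − 23.5 = 5.6
x=40: ŷ = -11.5 + 40 = 28.5; r = 24.1 − 28.5 = -4.4
x=45: ŷ = -11.5 + 45 = 33.5; r = 36.3 − 33.5 = 2.8
x=50: ŷ = -11.5 + 50 = 38.5; r = 35.7 − 38.5 = -2.8
x=55: ŷ = -11.5 + 55 = 43.5; r = 46.9 − 43.5 = 3.4
x=60: ŷ = -11.5 + 60 = 48.5; r = 46.1 − 48.5 = -2.4
Largest |r| is 5.6 at x = 35, residual 5.6.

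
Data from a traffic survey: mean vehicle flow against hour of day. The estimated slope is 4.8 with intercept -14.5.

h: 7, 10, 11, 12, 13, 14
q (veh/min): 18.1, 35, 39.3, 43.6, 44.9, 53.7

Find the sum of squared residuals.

SSE = 14.5

h=7: q̂ = -14.5 + 4.8·7 = 19.1; e = 18.1 − 19.1 = -1
h=10: q̂ = -14.5 + 4.8·10 = 33.5; e = 35 − 33.5 = 1.5
h=11: q̂ = -14.5 + 4.8·11 = 38.3; e = 39.3 − 38.3 = 1
h=12: q̂ = -14.5 + 4.8·12 = 43.1; e = 43.6 − 43.1 = 0.5
h=13: q̂ = -14.5 + 4.8·13 = 47.9; e = 44.9 − 47.9 = -3
h=14: q̂ = -14.5 + 4.8·14 = 52.7; e = 53.7 − 52.7 = 1
SSE = 1 + 2.25 + 1 + 0.25 + 9 + 1 = 14.5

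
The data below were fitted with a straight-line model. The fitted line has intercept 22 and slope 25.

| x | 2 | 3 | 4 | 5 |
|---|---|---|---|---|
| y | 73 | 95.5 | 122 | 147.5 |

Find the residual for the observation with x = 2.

ŷ = 22 + 25·2 = 72
e = 73 − 72 = 1

e = 1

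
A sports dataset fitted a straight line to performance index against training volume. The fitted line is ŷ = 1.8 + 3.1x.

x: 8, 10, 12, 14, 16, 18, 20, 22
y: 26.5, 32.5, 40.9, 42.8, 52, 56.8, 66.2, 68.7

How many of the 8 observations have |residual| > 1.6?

x=8: ŷ = 1.8 + 3.1·8 = 26.6; r = 26.5 − 26.6 = -0.1
x=10: ŷ = 1.8 + 3.1·10 = 32.8; r = 32.5 − 32.8 = -0.3
x=12: ŷ = 1.8 + 3.1·12 = 39; r = 40.9 − 39 = 1.9
x=14: ŷ = 1.8 + 3.1·14 = 45.2; r = 42.8 − 45.2 = -2.4
x=16: ŷ = 1.8 + 3.1·16 = 51.4; r = 52 − 51.4 = 0.6
x=18: ŷ = 1.8 + 3.1·18 = 57.6; r = 56.8 − 57.6 = -0.8
x=20: ŷ = 1.8 + 3.1·20 = 63.8; r = 66.2 − 63.8 = 2.4
x=22: ŷ = 1.8 + 3.1·22 = 70; r = 68.7 − 70 = -1.3
|r| > 1.6: x=12 (|r|=1.9), x=14 (|r|=2.4), x=20 (|r|=2.4) → 3

3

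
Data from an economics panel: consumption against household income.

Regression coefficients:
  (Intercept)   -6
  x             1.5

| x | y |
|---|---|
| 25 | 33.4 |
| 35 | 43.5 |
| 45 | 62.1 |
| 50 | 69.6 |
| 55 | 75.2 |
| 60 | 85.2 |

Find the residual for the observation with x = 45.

r = 0.6

ŷ = -6 + 1.5·45 = 61.5
r = 62.1 − 61.5 = 0.6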